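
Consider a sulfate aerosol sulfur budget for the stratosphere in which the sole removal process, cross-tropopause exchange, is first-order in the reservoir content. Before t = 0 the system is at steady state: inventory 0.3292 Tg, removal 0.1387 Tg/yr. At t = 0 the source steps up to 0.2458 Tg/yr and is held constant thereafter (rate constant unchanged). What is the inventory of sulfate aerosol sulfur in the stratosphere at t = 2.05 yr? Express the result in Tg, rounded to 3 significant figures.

The sink rate constant is k = F₀/M₀ = 0.1387/0.3292 = 0.4213 yr⁻¹.
Solving dM/dt = F₁ − kM with M(0) = M₀ gives M(t) = F₁/k + (M₀ − F₁/k)·e^(−kt).
F₁/k = 0.2458/0.4213 = 0.58340 Tg; kt = 0.4213 × 2.05 = 0.8637, e^(−kt) = 0.4216.
M(2.05) = 0.58340 + (0.3292 − 0.58340) × 0.4216 = 0.58340 − 0.1072 = 0.47623 Tg.

0.476 Tg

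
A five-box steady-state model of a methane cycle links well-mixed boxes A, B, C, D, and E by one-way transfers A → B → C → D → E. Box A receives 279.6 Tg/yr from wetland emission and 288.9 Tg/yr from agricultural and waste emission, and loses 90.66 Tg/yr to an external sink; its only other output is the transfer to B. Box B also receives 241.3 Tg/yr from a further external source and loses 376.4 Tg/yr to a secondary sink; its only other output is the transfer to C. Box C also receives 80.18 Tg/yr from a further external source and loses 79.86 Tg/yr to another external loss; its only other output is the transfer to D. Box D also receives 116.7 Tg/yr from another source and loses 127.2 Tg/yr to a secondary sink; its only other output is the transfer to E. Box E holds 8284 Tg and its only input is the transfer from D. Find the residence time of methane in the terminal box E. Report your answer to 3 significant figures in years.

Box A: F(A→B) = (279.6 + 288.9) − 90.66 = 477.84 Tg/yr.
Box B: F(B→C) = (477.84 + 241.3) − 376.4 = 342.74 Tg/yr.
Box C: F(C→D) = (342.74 + 80.18) − 79.86 = 343.06 Tg/yr.
Box D: F(D→E) = (343.06 + 116.7) − 127.2 = 332.56 Tg/yr.
Box E throughput = its input = 332.56 Tg/yr; τ = 8284 / 332.56 = 24.91 yr.

24.9 yr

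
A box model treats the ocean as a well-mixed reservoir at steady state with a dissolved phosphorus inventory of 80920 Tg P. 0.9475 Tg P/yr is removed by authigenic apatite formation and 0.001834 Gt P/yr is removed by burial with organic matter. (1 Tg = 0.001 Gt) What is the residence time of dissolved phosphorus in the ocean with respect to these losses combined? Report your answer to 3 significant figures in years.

Convert the burial with organic matter flux: 0.001834 Gt P/yr = 1.834 Tg P/yr.
Total removal = 0.9475 + 1.834 = 2.7815 Tg P/yr.
τ = M / ΣF_out = 80920 / 2.7815 = 29090 yr.

29100 yr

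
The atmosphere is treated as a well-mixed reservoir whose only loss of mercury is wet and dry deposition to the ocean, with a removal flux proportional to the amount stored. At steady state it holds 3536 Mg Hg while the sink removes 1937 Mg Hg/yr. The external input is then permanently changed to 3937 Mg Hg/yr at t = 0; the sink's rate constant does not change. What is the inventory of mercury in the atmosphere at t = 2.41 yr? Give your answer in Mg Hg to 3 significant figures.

τ = M₀/F₀ = 3536/1937 = 1.826 yr; rate constant k = 1/τ.
New steady state M_∞ = F₁/k = F₁·τ = 3937 × 1.826 = 7187.0 Mg Hg.
M(t) = M_∞ + (M₀ − M_∞)·e^(−t/τ); t/τ = 2.41/1.826 = 1.320, so e^(−t/τ) = 0.2671.
M(t) = 7187.0 − 3651 × 0.2671 = 6211.9 Mg Hg.

6210 Mg Hg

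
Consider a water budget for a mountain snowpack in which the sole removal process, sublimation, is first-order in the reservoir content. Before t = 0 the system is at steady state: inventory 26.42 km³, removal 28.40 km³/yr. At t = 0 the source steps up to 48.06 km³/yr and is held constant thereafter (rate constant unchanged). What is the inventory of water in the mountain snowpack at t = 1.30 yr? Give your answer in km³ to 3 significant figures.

40.2 km³

Residence time τ = M₀/F₀ = 0.9303 yr. The eventual steady state is M_∞ = M₀·(F₁/F₀) = 26.42 × 48.06/28.40 = 44.709 km³.
The anomaly ΔM(t) = M(t) − M_∞ decays as ΔM₀·e^(−t/τ) with ΔM₀ = 26.42 − 44.709 = −18.29 km³.
At t = 1.30 yr, e^(−t/τ) = e^(−1.397) = 0.2472, so ΔM = −4.522 km³ and M = 44.709 − 4.522 = 40.188 km³.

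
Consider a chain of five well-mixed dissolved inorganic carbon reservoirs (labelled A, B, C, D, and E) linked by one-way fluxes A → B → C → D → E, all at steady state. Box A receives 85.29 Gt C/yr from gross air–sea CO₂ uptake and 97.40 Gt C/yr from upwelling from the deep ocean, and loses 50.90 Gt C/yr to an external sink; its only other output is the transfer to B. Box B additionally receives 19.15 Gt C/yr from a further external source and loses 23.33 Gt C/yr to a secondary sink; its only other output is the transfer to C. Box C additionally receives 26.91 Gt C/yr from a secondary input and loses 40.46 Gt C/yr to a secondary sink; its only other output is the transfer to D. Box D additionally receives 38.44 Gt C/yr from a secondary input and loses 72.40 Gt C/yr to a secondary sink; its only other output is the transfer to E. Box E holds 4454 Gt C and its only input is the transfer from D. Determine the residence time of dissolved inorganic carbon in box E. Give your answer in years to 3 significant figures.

Box A: F(A→B) = (85.29 + 97.40) − 50.90 = 131.79 Gt C/yr.
Box B: F(B→C) = (131.79 + 19.15) − 23.33 = 127.61 Gt C/yr.
Box C: F(C→D) = (127.61 + 26.91) − 40.46 = 114.06 Gt C/yr.
Box D: F(D→E) = (114.06 + 38.44) − 72.40 = 80.100 Gt C/yr.
Box E throughput = its input = 80.100 Gt C/yr; τ = 4454 / 80.100 = 55.61 yr.

55.6 yr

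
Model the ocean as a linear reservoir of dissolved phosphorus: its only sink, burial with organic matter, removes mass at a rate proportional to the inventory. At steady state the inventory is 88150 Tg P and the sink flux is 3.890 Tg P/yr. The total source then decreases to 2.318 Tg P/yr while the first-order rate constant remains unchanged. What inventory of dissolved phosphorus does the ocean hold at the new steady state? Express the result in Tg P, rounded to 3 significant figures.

52500 Tg P

Rate constant k = F/M = 3.890 / 88150 = 4.413×10^-5 yr⁻¹.
At the new steady state, source = k·M_new ⇒ M_new = 2.318 / 4.413×10^-5 = 52530 Tg P.
(Equivalently M_new = M × F_new/F_old = 88150 × 2.318/3.890.)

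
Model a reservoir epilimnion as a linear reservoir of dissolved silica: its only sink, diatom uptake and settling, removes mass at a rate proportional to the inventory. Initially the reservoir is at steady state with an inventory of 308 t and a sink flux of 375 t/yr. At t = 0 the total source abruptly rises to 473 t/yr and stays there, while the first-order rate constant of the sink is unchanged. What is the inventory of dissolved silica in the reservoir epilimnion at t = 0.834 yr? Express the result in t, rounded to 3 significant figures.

τ = M₀/F₀ = 308/375 = 0.8213 yr; rate constant k = 1/τ.
New steady state M_∞ = F₁/k = F₁·τ = 473 × 0.8213 = 388.49 t.
M(t) = M_∞ + (M₀ − M_∞)·e^(−t/τ); t/τ = 0.834/0.8213 = 1.015, so e^(−t/τ) = 0.3622.
M(t) = 388.49 − 80.49 × 0.3622 = 359.33 t.

359 t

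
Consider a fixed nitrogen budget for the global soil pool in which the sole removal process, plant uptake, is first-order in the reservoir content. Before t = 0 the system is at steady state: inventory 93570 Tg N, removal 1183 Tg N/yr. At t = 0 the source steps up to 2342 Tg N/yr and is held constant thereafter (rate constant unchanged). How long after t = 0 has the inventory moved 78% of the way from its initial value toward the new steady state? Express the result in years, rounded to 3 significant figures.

τ = M₀/F₀ = 93570/1183 = 79.10 yr.
The remaining gap fraction is e^(−t/τ); 78% covered ⇒ e^(−t/τ) = 0.220.
t = −τ ln(0.220) = 79.10 × 1.514 = 119.8 yr.

120 yr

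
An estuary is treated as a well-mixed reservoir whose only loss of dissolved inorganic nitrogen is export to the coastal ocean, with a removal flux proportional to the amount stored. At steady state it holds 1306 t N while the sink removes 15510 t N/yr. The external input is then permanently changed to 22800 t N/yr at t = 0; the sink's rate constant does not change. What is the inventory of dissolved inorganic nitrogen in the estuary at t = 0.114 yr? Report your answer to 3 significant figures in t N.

1760 t N

The sink rate constant is k = F₀/M₀ = 15510/1306 = 11.88 yr⁻¹.
Solving dM/dt = F₁ − kM with M(0) = M₀ gives M(t) = F₁/k + (M₀ − F₁/k)·e^(−kt).
F₁/k = 22800/11.88 = 1919.8 t N; kt = 11.88 × 0.114 = 1.354, e^(−kt) = 0.2582.
M(0.114) = 1919.8 + (1306 − 1919.8) × 0.2582 = 1919.8 − 158.5 = 1761.3 t N.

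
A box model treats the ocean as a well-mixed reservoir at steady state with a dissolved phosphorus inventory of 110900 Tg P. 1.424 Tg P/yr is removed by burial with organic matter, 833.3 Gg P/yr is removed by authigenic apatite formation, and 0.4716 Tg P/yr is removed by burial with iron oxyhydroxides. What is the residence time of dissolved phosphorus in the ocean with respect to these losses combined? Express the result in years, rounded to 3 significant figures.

40600 yr

Convert the authigenic apatite formation flux: 833.3 Gg P/yr = 0.8333 Tg P/yr.
Total removal = 1.424 + 0.8333 + 0.4716 = 2.7289 Tg P/yr.
τ = M / ΣF_out = 110900 / 2.7289 = 40640 yr.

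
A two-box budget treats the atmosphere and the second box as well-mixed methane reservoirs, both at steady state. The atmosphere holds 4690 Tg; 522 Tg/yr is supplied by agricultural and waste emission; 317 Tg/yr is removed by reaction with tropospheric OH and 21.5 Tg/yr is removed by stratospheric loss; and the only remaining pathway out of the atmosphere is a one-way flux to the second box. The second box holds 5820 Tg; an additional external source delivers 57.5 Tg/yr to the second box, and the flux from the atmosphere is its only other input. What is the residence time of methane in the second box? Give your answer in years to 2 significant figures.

24 yr

Balance the atmosphere: ΣF_in = 522.00 Tg/yr.
Flux to the second box = ΣF_in − (317 + 21.5) = 183.50 Tg/yr.
Total input to the second box = 183.50 + 57.5 = 241.00 Tg/yr; at steady state this equals its total output.
τ = M / F = 5820 / 241.00 = 24.15 yr.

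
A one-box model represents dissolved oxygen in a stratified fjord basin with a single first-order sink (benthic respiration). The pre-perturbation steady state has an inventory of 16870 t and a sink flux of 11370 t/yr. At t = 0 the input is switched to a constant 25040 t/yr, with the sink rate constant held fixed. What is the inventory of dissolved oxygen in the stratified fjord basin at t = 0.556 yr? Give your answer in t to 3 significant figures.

23200 t

Residence time τ = M₀/F₀ = 1.484 yr. The eventual steady state is M_∞ = M₀·(F₁/F₀) = 16870 × 25040/11370 = 37153 t.
The anomaly ΔM(t) = M(t) − M_∞ decays as ΔM₀·e^(−t/τ) with ΔM₀ = 16870 − 37153 = −20280 t.
At t = 0.556 yr, e^(−t/τ) = e^(−0.3747) = 0.6875, so ΔM = −13940 t and M = 37153 − 13940 = 23209 t.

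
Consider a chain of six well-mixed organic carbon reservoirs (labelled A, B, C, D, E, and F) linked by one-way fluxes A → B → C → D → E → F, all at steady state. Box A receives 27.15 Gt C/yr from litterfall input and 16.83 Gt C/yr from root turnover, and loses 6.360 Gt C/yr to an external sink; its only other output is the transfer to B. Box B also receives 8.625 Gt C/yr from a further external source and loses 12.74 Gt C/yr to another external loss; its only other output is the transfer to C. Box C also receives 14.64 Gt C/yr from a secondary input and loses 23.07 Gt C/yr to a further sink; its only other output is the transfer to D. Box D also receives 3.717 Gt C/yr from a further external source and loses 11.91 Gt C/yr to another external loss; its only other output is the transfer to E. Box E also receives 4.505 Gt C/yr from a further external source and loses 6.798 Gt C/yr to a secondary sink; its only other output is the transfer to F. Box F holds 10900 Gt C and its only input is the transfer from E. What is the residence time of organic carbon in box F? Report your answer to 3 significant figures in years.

Box A: F(A→B) = (27.15 + 16.83) − 6.360 = 37.620 Gt C/yr.
Box B: F(B→C) = (37.620 + 8.625) − 12.74 = 33.505 Gt C/yr.
Box C: F(C→D) = (33.505 + 14.64) − 23.07 = 25.075 Gt C/yr.
Box D: F(D→E) = (25.075 + 3.717) − 11.91 = 16.882 Gt C/yr.
Box E: F(E→F) = (16.882 + 4.505) − 6.798 = 14.589 Gt C/yr.
Box F throughput = its input = 14.589 Gt C/yr; τ = 10900 / 14.589 = 747.1 yr.

747 yr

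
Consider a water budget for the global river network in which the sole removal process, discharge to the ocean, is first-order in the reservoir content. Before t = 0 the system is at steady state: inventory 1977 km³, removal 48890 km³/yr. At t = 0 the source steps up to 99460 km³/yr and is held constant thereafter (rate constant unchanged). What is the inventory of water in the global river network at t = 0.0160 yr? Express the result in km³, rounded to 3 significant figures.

2650 km³

The sink rate constant is k = F₀/M₀ = 48890/1977 = 24.73 yr⁻¹.
Solving dM/dt = F₁ − kM with M(0) = M₀ gives M(t) = F₁/k + (M₀ − F₁/k)·e^(−kt).
F₁/k = 99460/24.73 = 4021.9 km³; kt = 24.73 × 0.0160 = 0.3957, e^(−kt) = 0.6732.
M(0.0160) = 4021.9 + (1977 − 4021.9) × 0.6732 = 4021.9 − 1377 = 2645.2 km³.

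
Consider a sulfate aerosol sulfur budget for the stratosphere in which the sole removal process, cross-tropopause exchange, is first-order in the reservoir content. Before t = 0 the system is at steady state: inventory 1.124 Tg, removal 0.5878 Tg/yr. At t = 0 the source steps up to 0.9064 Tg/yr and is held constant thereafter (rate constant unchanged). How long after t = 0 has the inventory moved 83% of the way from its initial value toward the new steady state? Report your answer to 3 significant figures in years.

3.39 yr

τ = M₀/F₀ = 1.124/0.5878 = 1.912 yr.
The remaining gap fraction is e^(−t/τ); 83% covered ⇒ e^(−t/τ) = 0.170.
t = −τ ln(0.170) = 1.912 × 1.772 = 3.388 yr.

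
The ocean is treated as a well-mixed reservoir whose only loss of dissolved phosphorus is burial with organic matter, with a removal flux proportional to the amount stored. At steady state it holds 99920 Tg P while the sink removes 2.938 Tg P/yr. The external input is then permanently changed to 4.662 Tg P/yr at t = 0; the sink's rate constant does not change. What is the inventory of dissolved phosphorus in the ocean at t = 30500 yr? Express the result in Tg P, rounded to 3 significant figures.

Residence time τ = M₀/F₀ = 34010 yr. The eventual steady state is M_∞ = M₀·(F₁/F₀) = 99920 × 4.662/2.938 = 158550 Tg P.
The anomaly ΔM(t) = M(t) − M_∞ decays as ΔM₀·e^(−t/τ) with ΔM₀ = 99920 − 158550 = −58630 Tg P.
At t = 30500 yr, e^(−t/τ) = e^(−0.8968) = 0.4079, so ΔM = −23910 Tg P and M = 158550 − 23910 = 134640 Tg P.

135000 Tg P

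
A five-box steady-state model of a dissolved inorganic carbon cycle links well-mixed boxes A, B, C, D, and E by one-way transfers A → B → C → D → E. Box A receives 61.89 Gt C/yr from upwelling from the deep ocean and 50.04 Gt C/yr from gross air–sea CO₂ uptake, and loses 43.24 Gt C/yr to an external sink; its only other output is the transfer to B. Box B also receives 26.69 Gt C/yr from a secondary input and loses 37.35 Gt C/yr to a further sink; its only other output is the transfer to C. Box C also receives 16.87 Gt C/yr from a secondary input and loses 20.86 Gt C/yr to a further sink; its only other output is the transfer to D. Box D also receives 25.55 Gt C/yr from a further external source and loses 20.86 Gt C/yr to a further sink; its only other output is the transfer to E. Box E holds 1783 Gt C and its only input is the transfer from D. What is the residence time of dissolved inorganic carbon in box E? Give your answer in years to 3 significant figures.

30.4 yr

Box A: F(A→B) = (61.89 + 50.04) − 43.24 = 68.690 Gt C/yr.
Box B: F(B→C) = (68.690 + 26.69) − 37.35 = 58.030 Gt C/yr.
Box C: F(C→D) = (58.030 + 16.87) − 20.86 = 54.040 Gt C/yr.
Box D: F(D→E) = (54.040 + 25.55) − 20.86 = 58.730 Gt C/yr.
Box E throughput = its input = 58.730 Gt C/yr; τ = 1783 / 58.730 = 30.36 yr.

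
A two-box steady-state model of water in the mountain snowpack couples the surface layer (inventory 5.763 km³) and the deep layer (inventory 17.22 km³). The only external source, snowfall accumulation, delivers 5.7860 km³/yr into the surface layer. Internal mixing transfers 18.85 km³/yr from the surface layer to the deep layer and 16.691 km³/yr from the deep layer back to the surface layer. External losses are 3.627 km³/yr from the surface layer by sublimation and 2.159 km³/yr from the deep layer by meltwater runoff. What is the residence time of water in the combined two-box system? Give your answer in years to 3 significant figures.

Residence time in the combined system uses the total inventory and the total *external* removal — internal exchanges between the two boxes cancel.
M_total = 5.763 + 17.22 = 22.983 km³.
ΣF_external_out = 3.627 + 2.159 = 5.7860 km³/yr.
τ = M_total / ΣF_ext = 22.983 / 5.7860 = 3.972 yr.

3.97 yr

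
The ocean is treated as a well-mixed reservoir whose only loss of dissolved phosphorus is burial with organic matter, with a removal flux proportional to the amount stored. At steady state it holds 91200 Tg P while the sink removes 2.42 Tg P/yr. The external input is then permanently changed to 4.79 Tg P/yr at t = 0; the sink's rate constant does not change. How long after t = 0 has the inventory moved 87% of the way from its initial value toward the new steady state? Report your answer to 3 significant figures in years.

76900 yr

τ = M₀/F₀ = 91200/2.42 = 37690 yr.
The remaining gap fraction is e^(−t/τ); 87% covered ⇒ e^(−t/τ) = 0.130.
t = −τ ln(0.130) = 37690 × 2.040 = 76890 yr.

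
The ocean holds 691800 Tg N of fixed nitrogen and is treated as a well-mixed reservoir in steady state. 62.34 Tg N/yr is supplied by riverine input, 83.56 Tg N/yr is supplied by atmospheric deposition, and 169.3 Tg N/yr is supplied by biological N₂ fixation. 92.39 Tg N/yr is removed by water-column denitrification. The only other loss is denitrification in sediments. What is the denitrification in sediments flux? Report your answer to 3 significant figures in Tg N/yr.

223 Tg N/yr

At steady state ΣF_in = ΣF_out.
ΣF_in = 62.34 + 83.56 + 169.3 = 315.20 Tg N/yr.
Denitrification in sediments flux = ΣF_in − (92.39) = 315.20 − 92.39 = 222.8 Tg N/yr.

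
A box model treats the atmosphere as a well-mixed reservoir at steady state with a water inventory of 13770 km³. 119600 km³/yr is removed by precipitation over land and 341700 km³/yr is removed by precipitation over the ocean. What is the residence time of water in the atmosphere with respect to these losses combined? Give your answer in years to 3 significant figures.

Total removal = 119600 + 341700 = 461300 km³/yr.
τ = M / ΣF_out = 13770 / 461300 = 0.02985 yr.

0.0299 yr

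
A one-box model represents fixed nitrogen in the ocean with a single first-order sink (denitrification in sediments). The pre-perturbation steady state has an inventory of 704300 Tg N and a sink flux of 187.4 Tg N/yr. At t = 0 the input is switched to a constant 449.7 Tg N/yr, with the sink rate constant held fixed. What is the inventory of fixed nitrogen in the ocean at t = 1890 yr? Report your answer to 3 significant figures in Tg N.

The sink rate constant is k = F₀/M₀ = 187.4/704300 = 0.0002661 yr⁻¹.
Solving dM/dt = F₁ − kM with M(0) = M₀ gives M(t) = F₁/k + (M₀ − F₁/k)·e^(−kt).
F₁/k = 449.7/0.0002661 = 1.6901×10^6 Tg N; kt = 0.0002661 × 1890 = 0.5029, e^(−kt) = 0.6048.
M(1890) = 1.6901×10^6 + (704300 − 1.6901×10^6) × 0.6048 = 1.6901×10^6 − 596200 = 1.0939×10^6 Tg N.

1.09×10^6 Tg N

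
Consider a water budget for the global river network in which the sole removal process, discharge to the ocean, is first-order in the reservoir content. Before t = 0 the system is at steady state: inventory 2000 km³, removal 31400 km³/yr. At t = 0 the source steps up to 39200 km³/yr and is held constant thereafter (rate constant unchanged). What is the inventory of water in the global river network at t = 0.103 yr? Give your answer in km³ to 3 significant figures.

Residence time τ = M₀/F₀ = 0.06369 yr. The eventual steady state is M_∞ = M₀·(F₁/F₀) = 2000 × 39200/31400 = 2496.8 km³.
The anomaly ΔM(t) = M(t) − M_∞ decays as ΔM₀·e^(−t/τ) with ΔM₀ = 2000 − 2496.8 = −496.8 km³.
At t = 0.103 yr, e^(−t/τ) = e^(−1.617) = 0.1985, so ΔM = −98.60 km³ and M = 2496.8 − 98.60 = 2398.2 km³.

2400 km³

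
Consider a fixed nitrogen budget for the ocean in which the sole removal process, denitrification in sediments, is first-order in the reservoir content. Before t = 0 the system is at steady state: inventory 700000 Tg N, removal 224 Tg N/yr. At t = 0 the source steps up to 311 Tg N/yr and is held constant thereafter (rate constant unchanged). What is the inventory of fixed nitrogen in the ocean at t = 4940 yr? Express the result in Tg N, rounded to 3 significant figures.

The sink rate constant is k = F₀/M₀ = 224/700000 = 0.0003200 yr⁻¹.
Solving dM/dt = F₁ − kM with M(0) = M₀ gives M(t) = F₁/k + (M₀ − F₁/k)·e^(−kt).
F₁/k = 311/0.0003200 = 971880 Tg N; kt = 0.0003200 × 4940 = 1.581, e^(−kt) = 0.2058.
M(4940) = 971880 + (700000 − 971880) × 0.2058 = 971880 − 55950 = 915920 Tg N.

916000 Tg N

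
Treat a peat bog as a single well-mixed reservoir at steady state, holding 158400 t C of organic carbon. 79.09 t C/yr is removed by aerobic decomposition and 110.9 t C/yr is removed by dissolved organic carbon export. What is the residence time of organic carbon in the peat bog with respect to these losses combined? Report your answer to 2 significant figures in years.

830 yr

Total removal = 79.09 + 110.9 = 189.99 t C/yr.
τ = M / ΣF_out = 158400 / 189.99 = 833.7 yr.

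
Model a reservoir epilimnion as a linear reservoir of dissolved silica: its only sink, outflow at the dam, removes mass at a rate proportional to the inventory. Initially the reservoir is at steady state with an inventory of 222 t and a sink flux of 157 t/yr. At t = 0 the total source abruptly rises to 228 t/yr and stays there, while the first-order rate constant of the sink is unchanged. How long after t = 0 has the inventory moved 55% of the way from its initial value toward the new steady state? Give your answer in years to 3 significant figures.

1.13 yr

τ = M₀/F₀ = 222/157 = 1.414 yr.
The remaining gap fraction is e^(−t/τ); 55% covered ⇒ e^(−t/τ) = 0.450.
t = −τ ln(0.450) = 1.414 × 0.7985 = 1.129 yr.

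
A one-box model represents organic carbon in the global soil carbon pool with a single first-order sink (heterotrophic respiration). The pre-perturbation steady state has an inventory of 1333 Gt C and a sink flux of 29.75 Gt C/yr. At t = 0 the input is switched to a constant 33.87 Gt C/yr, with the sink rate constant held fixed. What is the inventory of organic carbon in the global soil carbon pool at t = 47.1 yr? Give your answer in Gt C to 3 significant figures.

τ = M₀/F₀ = 1333/29.75 = 44.81 yr; rate constant k = 1/τ.
New steady state M_∞ = F₁/k = F₁·τ = 33.87 × 44.81 = 1517.6 Gt C.
M(t) = M_∞ + (M₀ − M_∞)·e^(−t/τ); t/τ = 47.1/44.81 = 1.051, so e^(−t/τ) = 0.3495.
M(t) = 1517.6 − 184.6 × 0.3495 = 1453.1 Gt C.

1450 Gt C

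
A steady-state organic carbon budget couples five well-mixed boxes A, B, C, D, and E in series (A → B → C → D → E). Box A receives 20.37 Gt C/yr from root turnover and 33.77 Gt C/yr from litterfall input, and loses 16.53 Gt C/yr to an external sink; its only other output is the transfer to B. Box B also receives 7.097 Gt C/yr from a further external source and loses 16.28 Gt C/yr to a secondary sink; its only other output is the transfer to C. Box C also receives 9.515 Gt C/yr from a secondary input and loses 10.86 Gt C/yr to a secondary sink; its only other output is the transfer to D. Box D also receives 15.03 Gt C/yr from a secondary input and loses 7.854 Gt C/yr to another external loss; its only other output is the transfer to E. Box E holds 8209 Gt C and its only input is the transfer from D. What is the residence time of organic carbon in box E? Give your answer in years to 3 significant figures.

Box A: F(A→B) = (20.37 + 33.77) − 16.53 = 37.610 Gt C/yr.
Box B: F(B→C) = (37.610 + 7.097) − 16.28 = 28.427 Gt C/yr.
Box C: F(C→D) = (28.427 + 9.515) − 10.86 = 27.082 Gt C/yr.
Box D: F(D→E) = (27.082 + 15.03) − 7.854 = 34.258 Gt C/yr.
Box E throughput = its input = 34.258 Gt C/yr; τ = 8209 / 34.258 = 239.6 yr.

240 yr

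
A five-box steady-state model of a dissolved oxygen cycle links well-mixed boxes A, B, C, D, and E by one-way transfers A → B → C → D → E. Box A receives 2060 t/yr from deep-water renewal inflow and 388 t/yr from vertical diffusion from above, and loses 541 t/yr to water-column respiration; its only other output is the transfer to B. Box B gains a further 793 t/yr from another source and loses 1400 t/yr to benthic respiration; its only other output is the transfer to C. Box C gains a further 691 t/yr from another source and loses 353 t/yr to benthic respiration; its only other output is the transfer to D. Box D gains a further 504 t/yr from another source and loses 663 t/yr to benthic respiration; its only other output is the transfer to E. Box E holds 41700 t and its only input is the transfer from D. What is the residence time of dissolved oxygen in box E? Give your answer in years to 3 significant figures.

Box A: F(A→B) = (2060 + 388) − 541 = 1907.0 t/yr.
Box B: F(B→C) = (1907.0 + 793) − 1400 = 1300.0 t/yr.
Box C: F(C→D) = (1300.0 + 691) − 353 = 1638.0 t/yr.
Box D: F(D→E) = (1638.0 + 504) − 663 = 1479.0 t/yr.
Box E throughput = its input = 1479.0 t/yr; τ = 41700 / 1479.0 = 28.19 yr.

28.2 yr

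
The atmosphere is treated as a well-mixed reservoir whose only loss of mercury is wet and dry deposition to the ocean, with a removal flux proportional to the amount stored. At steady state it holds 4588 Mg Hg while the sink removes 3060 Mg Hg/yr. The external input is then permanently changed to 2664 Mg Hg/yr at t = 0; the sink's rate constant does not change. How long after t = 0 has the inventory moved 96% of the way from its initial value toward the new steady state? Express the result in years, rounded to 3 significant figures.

4.83 yr

τ = M₀/F₀ = 4588/3060 = 1.499 yr.
The remaining gap fraction is e^(−t/τ); 96% covered ⇒ e^(−t/τ) = 0.0400.
t = −τ ln(0.0400) = 1.499 × 3.219 = 4.826 yr.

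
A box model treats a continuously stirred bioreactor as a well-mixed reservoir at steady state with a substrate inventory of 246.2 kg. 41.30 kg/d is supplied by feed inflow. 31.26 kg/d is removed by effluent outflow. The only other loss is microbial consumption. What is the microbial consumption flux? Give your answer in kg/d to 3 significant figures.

10.0 kg/d

At steady state ΣF_in = ΣF_out.
ΣF_in = 41.300 kg/d.
Microbial consumption flux = ΣF_in − (31.26) = 41.300 − 31.26 = 10.04 kg/d.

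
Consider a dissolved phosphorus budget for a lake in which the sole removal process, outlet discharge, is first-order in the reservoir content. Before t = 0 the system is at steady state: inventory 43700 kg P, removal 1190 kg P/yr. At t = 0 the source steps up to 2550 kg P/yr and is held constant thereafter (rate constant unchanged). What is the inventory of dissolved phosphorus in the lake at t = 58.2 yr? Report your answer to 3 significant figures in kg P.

The sink rate constant is k = F₀/M₀ = 1190/43700 = 0.02723 yr⁻¹.
Solving dM/dt = F₁ − kM with M(0) = M₀ gives M(t) = F₁/k + (M₀ − F₁/k)·e^(−kt).
F₁/k = 2550/0.02723 = 93643 kg P; kt = 0.02723 × 58.2 = 1.585, e^(−kt) = 0.2050.
M(58.2) = 93643 + (43700 − 93643) × 0.2050 = 93643 − 10240 = 83406 kg P.

83400 kg P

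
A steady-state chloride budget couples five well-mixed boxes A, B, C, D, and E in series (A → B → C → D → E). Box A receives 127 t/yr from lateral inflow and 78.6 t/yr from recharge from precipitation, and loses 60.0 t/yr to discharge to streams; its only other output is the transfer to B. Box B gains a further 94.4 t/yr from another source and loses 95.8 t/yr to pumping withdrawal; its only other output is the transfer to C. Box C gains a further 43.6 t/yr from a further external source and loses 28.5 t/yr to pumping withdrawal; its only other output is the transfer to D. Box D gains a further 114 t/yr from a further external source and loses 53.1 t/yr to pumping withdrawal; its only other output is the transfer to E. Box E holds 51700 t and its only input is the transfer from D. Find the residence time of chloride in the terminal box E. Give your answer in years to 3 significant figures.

Box A: F(A→B) = (127 + 78.6) − 60.0 = 145.60 t/yr.
Box B: F(B→C) = (145.60 + 94.4) − 95.8 = 144.20 t/yr.
Box C: F(C→D) = (144.20 + 43.6) − 28.5 = 159.30 t/yr.
Box D: F(D→E) = (159.30 + 114) − 53.1 = 220.20 t/yr.
Box E throughput = its input = 220.20 t/yr; τ = 51700 / 220.20 = 234.8 yr.

235 yr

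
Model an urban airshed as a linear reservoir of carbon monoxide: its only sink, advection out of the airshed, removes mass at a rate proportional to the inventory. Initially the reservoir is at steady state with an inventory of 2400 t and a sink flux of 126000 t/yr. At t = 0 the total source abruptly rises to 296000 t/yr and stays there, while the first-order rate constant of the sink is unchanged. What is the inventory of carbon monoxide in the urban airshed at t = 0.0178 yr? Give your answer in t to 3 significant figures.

4370 t

τ = M₀/F₀ = 2400/126000 = 0.01905 yr; rate constant k = 1/τ.
New steady state M_∞ = F₁/k = F₁·τ = 296000 × 0.01905 = 5638.1 t.
M(t) = M_∞ + (M₀ − M_∞)·e^(−t/τ); t/τ = 0.0178/0.01905 = 0.9345, so e^(−t/τ) = 0.3928.
M(t) = 5638.1 − 3238 × 0.3928 = 4366.2 t.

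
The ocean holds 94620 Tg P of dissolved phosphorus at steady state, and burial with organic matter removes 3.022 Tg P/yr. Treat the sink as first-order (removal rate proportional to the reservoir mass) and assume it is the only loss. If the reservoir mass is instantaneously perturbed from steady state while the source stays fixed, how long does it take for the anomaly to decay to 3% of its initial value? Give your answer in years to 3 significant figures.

For a linear reservoir the anomaly decays as exp(−t/τ) with τ = M/F = 94620/3.022 = 31310 yr.
exp(−t/τ) = 0.03 ⇒ t = −τ ln(0.03) = 31310 × 3.507 = 109800 yr.

110000 yr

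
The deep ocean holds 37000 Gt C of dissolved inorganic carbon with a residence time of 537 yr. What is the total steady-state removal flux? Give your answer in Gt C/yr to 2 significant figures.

F = M / τ = 37000 / 537 = 68.90 Gt C/yr.

69 Gt C/yr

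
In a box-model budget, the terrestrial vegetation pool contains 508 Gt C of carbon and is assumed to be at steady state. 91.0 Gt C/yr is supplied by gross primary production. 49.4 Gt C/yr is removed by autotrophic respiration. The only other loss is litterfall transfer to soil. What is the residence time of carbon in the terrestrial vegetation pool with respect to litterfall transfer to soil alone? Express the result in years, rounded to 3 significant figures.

At steady state ΣF_in = ΣF_out.
ΣF_in = 91.000 Gt C/yr.
Litterfall transfer to soil flux = ΣF_in − (49.4) = 91.000 − 49.40 = 41.60 Gt C/yr.
τ = M / F = 508 / 41.60 = 12.21 yr.

12.2 yr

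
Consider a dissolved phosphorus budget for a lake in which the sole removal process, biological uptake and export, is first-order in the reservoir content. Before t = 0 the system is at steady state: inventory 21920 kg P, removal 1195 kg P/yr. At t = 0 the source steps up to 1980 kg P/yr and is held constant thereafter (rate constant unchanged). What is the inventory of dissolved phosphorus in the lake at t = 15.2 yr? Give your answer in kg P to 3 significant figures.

30000 kg P

τ = M₀/F₀ = 21920/1195 = 18.34 yr; rate constant k = 1/τ.
New steady state M_∞ = F₁/k = F₁·τ = 1980 × 18.34 = 36319 kg P.
M(t) = M_∞ + (M₀ − M_∞)·e^(−t/τ); t/τ = 15.2/18.34 = 0.8286, so e^(−t/τ) = 0.4366.
M(t) = 36319 − 14400 × 0.4366 = 30032 kg P.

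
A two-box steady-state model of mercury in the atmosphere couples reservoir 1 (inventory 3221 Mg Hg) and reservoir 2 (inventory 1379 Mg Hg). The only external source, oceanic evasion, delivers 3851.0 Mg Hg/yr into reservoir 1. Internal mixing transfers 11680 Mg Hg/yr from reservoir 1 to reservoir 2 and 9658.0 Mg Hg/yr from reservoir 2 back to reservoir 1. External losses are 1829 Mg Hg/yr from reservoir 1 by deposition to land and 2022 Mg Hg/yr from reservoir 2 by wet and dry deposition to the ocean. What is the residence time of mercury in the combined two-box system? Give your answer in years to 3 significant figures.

Residence time in the combined system uses the total inventory and the total *external* removal — internal exchanges between the two boxes cancel.
M_total = 3221 + 1379 = 4600.0 Mg Hg.
ΣF_external_out = 1829 + 2022 = 3851.0 Mg Hg/yr.
τ = M_total / ΣF_ext = 4600.0 / 3851.0 = 1.194 yr.

1.19 yr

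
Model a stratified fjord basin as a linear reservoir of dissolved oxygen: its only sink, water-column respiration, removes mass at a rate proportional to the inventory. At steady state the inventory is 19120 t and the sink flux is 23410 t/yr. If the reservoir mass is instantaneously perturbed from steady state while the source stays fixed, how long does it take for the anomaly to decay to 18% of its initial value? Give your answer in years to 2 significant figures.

1.4 yr

For a linear reservoir the anomaly decays as exp(−t/τ) with τ = M/F = 19120/23410 = 0.8167 yr.
exp(−t/τ) = 0.18 ⇒ t = −τ ln(0.18) = 0.8167 × 1.715 = 1.401 yr.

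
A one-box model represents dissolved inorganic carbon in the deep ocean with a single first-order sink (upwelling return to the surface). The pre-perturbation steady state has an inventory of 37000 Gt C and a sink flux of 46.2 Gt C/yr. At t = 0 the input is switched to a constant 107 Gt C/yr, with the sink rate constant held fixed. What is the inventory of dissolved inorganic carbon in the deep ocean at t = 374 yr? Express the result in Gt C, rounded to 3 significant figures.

55200 Gt C

Residence time τ = M₀/F₀ = 800.9 yr. The eventual steady state is M_∞ = M₀·(F₁/F₀) = 37000 × 107/46.2 = 85693 Gt C.
The anomaly ΔM(t) = M(t) − M_∞ decays as ΔM₀·e^(−t/τ) with ΔM₀ = 37000 − 85693 = −48690 Gt C.
At t = 374 yr, e^(−t/τ) = e^(−0.4670) = 0.6269, so ΔM = −30520 Gt C and M = 85693 − 30520 = 55168 Gt C.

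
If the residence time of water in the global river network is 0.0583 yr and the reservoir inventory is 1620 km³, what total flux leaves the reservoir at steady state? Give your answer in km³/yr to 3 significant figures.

F = M / τ = 1620 / 0.0583 = 27790 km³/yr.

27800 km³/yr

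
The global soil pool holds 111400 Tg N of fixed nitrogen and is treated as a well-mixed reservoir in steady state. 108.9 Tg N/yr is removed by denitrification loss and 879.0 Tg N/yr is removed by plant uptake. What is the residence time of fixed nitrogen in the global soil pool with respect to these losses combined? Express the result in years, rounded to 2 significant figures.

110 yr

Total removal = 108.9 + 879.0 = 987.90 Tg N/yr.
τ = M / ΣF_out = 111400 / 987.90 = 112.8 yr.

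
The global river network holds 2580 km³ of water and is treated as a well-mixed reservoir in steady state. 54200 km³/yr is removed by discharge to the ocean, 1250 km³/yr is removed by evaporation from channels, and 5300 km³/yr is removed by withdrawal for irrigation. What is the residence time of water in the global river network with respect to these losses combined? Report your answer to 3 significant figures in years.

0.0425 yr

Total removal = 54200 + 1250 + 5300 = 60750 km³/yr.
τ = M / ΣF_out = 2580 / 60750 = 0.04247 yr.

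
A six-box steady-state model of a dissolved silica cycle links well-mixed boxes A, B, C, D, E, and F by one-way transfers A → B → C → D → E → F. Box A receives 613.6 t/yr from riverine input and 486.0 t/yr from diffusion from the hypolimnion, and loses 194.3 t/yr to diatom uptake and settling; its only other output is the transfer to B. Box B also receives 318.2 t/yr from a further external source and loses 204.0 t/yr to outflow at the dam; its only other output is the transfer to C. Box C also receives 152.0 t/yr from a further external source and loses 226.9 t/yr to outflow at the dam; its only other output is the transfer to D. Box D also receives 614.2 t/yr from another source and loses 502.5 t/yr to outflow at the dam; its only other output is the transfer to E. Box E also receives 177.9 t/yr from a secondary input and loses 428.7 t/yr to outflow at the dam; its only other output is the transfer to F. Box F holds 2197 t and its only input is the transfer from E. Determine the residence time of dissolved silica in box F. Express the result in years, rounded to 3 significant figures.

2.73 yr

Box A: F(A→B) = (613.6 + 486.0) − 194.3 = 905.30 t/yr.
Box B: F(B→C) = (905.30 + 318.2) − 204.0 = 1019.5 t/yr.
Box C: F(C→D) = (1019.5 + 152.0) − 226.9 = 944.60 t/yr.
Box D: F(D→E) = (944.60 + 614.2) − 502.5 = 1056.3 t/yr.
Box E: F(E→F) = (1056.3 + 177.9) − 428.7 = 805.50 t/yr.
Box F throughput = its input = 805.50 t/yr; τ = 2197 / 805.50 = 2.727 yr.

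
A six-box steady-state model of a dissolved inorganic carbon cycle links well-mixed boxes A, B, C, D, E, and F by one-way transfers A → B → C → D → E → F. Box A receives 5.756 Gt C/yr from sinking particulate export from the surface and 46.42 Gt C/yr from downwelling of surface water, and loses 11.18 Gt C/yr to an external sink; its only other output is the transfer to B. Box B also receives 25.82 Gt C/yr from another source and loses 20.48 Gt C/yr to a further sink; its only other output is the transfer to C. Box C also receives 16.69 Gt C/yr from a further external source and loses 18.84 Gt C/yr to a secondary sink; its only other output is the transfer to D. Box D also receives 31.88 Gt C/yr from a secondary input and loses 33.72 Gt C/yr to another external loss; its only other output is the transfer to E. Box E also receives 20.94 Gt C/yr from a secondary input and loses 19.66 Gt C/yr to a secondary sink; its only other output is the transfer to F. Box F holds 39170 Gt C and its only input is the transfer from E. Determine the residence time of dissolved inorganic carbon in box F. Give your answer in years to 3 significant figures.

898 yr

Box A: F(A→B) = (5.756 + 46.42) − 11.18 = 40.996 Gt C/yr.
Box B: F(B→C) = (40.996 + 25.82) − 20.48 = 46.336 Gt C/yr.
Box C: F(C→D) = (46.336 + 16.69) − 18.84 = 44.186 Gt C/yr.
Box D: F(D→E) = (44.186 + 31.88) − 33.72 = 42.346 Gt C/yr.
Box E: F(E→F) = (42.346 + 20.94) − 19.66 = 43.626 Gt C/yr.
Box F throughput = its input = 43.626 Gt C/yr; τ = 39170 / 43.626 = 897.9 yr.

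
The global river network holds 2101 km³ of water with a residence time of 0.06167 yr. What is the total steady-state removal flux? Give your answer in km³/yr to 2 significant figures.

34000 km³/yr

F = M / τ = 2101 / 0.06167 = 34070 km³/yr.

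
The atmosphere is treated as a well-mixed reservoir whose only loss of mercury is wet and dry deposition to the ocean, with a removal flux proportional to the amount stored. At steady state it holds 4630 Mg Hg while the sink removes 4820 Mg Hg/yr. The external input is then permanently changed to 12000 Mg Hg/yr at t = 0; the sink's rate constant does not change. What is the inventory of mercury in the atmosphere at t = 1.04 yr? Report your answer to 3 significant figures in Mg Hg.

The sink rate constant is k = F₀/M₀ = 4820/4630 = 1.041 yr⁻¹.
Solving dM/dt = F₁ − kM with M(0) = M₀ gives M(t) = F₁/k + (M₀ − F₁/k)·e^(−kt).
F₁/k = 12000/1.041 = 11527 Mg Hg; kt = 1.041 × 1.04 = 1.083, e^(−kt) = 0.3387.
M(1.04) = 11527 + (4630 − 11527) × 0.3387 = 11527 − 2336 = 9191.1 Mg Hg.

9190 Mg Hg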